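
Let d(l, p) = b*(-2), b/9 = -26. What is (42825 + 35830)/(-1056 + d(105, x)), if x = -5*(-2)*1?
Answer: -78655/588 ≈ -133.77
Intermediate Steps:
b = -234 (b = 9*(-26) = -234)
x = 10 (x = 10*1 = 10)
d(l, p) = 468 (d(l, p) = -234*(-2) = 468)
(42825 + 35830)/(-1056 + d(105, x)) = (42825 + 35830)/(-1056 + 468) = 78655/(-588) = 78655*(-1/588) = -78655/588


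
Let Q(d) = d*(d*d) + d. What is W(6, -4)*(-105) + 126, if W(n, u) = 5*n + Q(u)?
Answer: 4116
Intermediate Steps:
Q(d) = d + d**3 (Q(d) = d*d**2 + d = d**3 + d = d + d**3)
W(n, u) = u + u**3 + 5*n (W(n, u) = 5*n + (u + u**3) = u + u**3 + 5*n)
W(6, -4)*(-105) + 126 = (-4 + (-4)**3 + 5*6)*(-105) + 126 = (-4 - 64 + 30)*(-105) + 126 = -38*(-105) + 126 = 3990 + 126 = 4116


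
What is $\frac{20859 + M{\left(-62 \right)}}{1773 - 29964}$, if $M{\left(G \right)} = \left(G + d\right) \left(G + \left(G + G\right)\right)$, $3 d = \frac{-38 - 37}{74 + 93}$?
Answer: $- \frac{1804649}{1569299} \approx -1.15$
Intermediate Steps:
$d = - \frac{25}{167}$ ($d = \frac{\left(-38 - 37\right) \frac{1}{74 + 93}}{3} = \frac{\left(-75\right) \frac{1}{167}}{3} = \frac{1}{3} \left(- \frac{75}{167}\right) = - \frac{25}{167} \approx -0.1497$)
$M{\left(G \right)} = 3 G \left(- \frac{25}{167} + G\right)$ ($M{\left(G \right)} = \left(G - \frac{25}{167}\right) \left(G + \left(G + G\right)\right) = \left(- \frac{25}{167} + G\right) \left(G + 2 G\right) = \left(- \frac{25}{167} + G\right) 3 G = 3 G \left(- \frac{25}{167} + G\right)$)
$\frac{20859 + M{\left(-62 \right)}}{1773 - 29964} = \frac{20859 + \frac{3}{167} \left(-62\right) \left(-25 + 167 \left(-62\right)\right)}{1773 - 29964} = \frac{20859 + \frac{3}{167} \left(-62\right) \left(-25 - 10354\right)}{-28191} = \left(20859 + \frac{3}{167} \left(-62\right) \left(-10379\right)\right) \left(- \frac{1}{28191}\right) = \left(20859 + \frac{1930494}{167}\right) \left(- \frac{1}{28191}\right) = \frac{5413947}{167} \left(- \frac{1}{28191}\right) = - \frac{1804649}{1569299}$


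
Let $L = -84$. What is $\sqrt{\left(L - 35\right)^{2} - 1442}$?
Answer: $\sqrt{12719} \approx 112.78$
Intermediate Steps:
$\sqrt{\left(L - 35\right)^{2} - 1442} = \sqrt{\left(-84 - 35\right)^{2} - 1442} = \sqrt{\left(-119\right)^{2} - 1442} = \sqrt{14161 - 1442} = \sqrt{12719}$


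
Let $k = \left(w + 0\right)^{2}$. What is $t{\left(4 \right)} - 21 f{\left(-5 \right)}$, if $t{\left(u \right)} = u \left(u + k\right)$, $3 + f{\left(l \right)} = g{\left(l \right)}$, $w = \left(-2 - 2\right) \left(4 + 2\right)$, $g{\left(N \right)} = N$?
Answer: $2488$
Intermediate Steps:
$w = -24$ ($w = \left(-4\right) 6 = -24$)
$f{\left(l \right)} = -3 + l$
$k = 576$ ($k = \left(-24 + 0\right)^{2} = \left(-24\right)^{2} = 576$)
$t{\left(u \right)} = u \left(576 + u\right)$ ($t{\left(u \right)} = u \left(u + 576\right) = u \left(576 + u\right)$)
$t{\left(4 \right)} - 21 f{\left(-5 \right)} = 4 \left(576 + 4\right) - 21 \left(-3 - 5\right) = 4 \cdot 580 - -168 = 2320 + 168 = 2488$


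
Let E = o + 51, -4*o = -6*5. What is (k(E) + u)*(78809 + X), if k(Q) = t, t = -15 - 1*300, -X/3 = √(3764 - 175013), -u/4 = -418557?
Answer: 131919409617 - 5021739*I*√171249 ≈ 1.3192e+11 - 2.0781e+9*I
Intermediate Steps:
u = 1674228 (u = -4*(-418557) = 1674228)
o = 15/2 (o = -(-3)*5/2 = -¼*(-30) = 15/2 ≈ 7.5000)
X = -3*I*√171249 (X = -3*√(3764 - 175013) = -3*I*√171249 ≈ -1241.5*I)
t = -315 (t = -15 - 300 = -315)
E = 117/2 (E = 15/2 + 51 = 117/2 ≈ 58.500)
k(Q) = -315
(k(E) + u)*(78809 + X) = (-315 + 1674228)*(78809 - 3*I*√171249) = 1673913*(78809 - 3*I*√171249) = 131919409617 - 5021739*I*√171249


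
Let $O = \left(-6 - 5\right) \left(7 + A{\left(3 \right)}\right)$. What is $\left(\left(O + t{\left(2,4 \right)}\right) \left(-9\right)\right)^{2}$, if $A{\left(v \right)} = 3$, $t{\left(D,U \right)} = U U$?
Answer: $715716$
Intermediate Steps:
$t{\left(D,U \right)} = U^{2}$
$O = -110$ ($O = \left(-6 - 5\right) \left(7 + 3\right) = \left(-11\right) 10 = -110$)
$\left(\left(O + t{\left(2,4 \right)}\right) \left(-9\right)\right)^{2} = \left(\left(-110 + 4^{2}\right) \left(-9\right)\right)^{2} = \left(\left(-110 + 16\right) \left(-9\right)\right)^{2} = \left(\left(-94\right) \left(-9\right)\right)^{2} = 846^{2} = 715716$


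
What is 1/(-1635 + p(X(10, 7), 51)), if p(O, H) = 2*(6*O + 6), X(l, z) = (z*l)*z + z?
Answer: 1/4341 ≈ 0.00023036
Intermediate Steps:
X(l, z) = z + l*z² (X(l, z) = (l*z)*z + z = l*z² + z = z + l*z²)
p(O, H) = 12 + 12*O (p(O, H) = 2*(6 + 6*O) = 12 + 12*O)
1/(-1635 + p(X(10, 7), 51)) = 1/(-1635 + (12 + 12*(7*(1 + 10*7)))) = 1/(-1635 + (12 + 12*(7*(1 + 70)))) = 1/(-1635 + (12 + 12*(7*71))) = 1/(-1635 + (12 + 12*497)) = 1/(-1635 + (12 + 5964)) = 1/(-1635 + 5976) = 1/4341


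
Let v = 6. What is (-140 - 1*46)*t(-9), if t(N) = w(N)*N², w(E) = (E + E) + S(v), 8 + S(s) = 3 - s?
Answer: 436914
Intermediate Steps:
S(s) = -5 - s (S(s) = -8 + (3 - s) = -5 - s)
w(E) = -11 + 2*E (w(E) = (E + E) + (-5 - 1*6) = 2*E + (-5 - 6) = 2*E - 11 = -11 + 2*E)
t(N) = N²*(-11 + 2*N) (t(N) = (-11 + 2*N)*N² = N²*(-11 + 2*N))
(-140 - 1*46)*t(-9) = (-140 - 1*46)*((-9)²*(-11 + 2*(-9))) = (-140 - 46)*(81*(-11 - 18)) = -15066*(-29) = -186*(-2349) = 436914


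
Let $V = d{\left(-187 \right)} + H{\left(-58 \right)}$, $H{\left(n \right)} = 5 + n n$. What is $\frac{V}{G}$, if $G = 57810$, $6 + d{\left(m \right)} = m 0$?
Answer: $\frac{1121}{19270} \approx 0.058173$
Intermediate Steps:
$d{\left(m \right)} = -6$ ($d{\left(m \right)} = -6 + m 0 = -6 + 0 = -6$)
$H{\left(n \right)} = 5 + n^{2}$
$V = 3363$ ($V = -6 + \left(5 + \left(-58\right)^{2}\right) = -6 + \left(5 + 3364\right) = -6 + 3369 = 3363$)
$\frac{V}{G} = \frac{3363}{57810} = 3363 \cdot \frac{1}{57810} = \frac{1121}{19270}$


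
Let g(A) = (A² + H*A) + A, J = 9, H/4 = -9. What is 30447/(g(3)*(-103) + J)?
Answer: 10149/3299 ≈ 3.0764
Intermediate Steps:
H = -36 (H = 4*(-9) = -36)
g(A) = A² - 35*A (g(A) = (A² - 36*A) + A = A² - 35*A)
30447/(g(3)*(-103) + J) = 30447/((3*(-35 + 3))*(-103) + 9) = 30447/((3*(-32))*(-103) + 9) = 30447/(-96*(-103) + 9) = 30447/(9888 + 9) = 30447/9897 = 30447*(1/9897) = 10149/3299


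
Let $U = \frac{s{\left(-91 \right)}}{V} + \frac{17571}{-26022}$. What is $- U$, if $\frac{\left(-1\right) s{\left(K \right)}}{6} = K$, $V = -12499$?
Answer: $\frac{77942647}{108416326} \approx 0.71892$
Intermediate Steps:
$s{\left(K \right)} = - 6 K$
$U = - \frac{77942647}{108416326}$ ($U = \frac{\left(-6\right) \left(-91\right)}{-12499} + \frac{17571}{-26022} = 546 \left(- \frac{1}{12499}\right) + 17571 \left(- \frac{1}{26022}\right) = - \frac{546}{12499} - \frac{5857}{8674} = - \frac{77942647}{108416326} \approx -0.71892$)
$- U = \left(-1\right) \left(- \frac{77942647}{108416326}\right) = \frac{77942647}{108416326}$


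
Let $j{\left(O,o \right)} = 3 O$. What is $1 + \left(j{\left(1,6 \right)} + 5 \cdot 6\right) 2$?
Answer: $67$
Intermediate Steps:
$1 + \left(j{\left(1,6 \right)} + 5 \cdot 6\right) 2 = 1 + \left(3 \cdot 1 + 5 \cdot 6\right) 2 = 1 + \left(3 + 30\right) 2 = 1 + 33 \cdot 2 = 1 + 66 = 67$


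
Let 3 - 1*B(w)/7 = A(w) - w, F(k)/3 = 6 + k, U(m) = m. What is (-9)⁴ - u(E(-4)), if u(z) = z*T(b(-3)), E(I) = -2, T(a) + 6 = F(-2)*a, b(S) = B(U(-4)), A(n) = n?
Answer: 7053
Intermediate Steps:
F(k) = 18 + 3*k (F(k) = 3*(6 + k) = 18 + 3*k)
B(w) = 21 (B(w) = 21 - 7*(w - w) = 21 - 7*0 = 21 + 0 = 21)
b(S) = 21
T(a) = -6 + 12*a (T(a) = -6 + (18 + 3*(-2))*a = -6 + (18 - 6)*a = -6 + 12*a)
u(z) = 246*z (u(z) = z*(-6 + 12*21) = z*(-6 + 252) = z*246 = 246*z)
(-9)⁴ - u(E(-4)) = (-9)⁴ - 246*(-2) = 6561 - 1*(-492) = 6561 + 492 = 7053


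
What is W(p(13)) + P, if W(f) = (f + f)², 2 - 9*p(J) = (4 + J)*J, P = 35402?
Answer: 339934/9 ≈ 37770.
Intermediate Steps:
p(J) = 2/9 - J*(4 + J)/9 (p(J) = 2/9 - (4 + J)*J/9 = 2/9 - J*(4 + J)/9)
W(f) = 4*f² (W(f) = (2*f)² = 4*f²)
W(p(13)) + P = 4*(2/9 - 4/9*13 - ⅑*13²)² + 35402 = 4*(2/9 - 52/9 - ⅑*169)² + 35402 = 4*(2/9 - 52/9 - 169/9)² + 35402 = 4*(-73/3)² + 35402 = 4*(5329/9) + 35402 = 21316/9 + 35402 = 339934/9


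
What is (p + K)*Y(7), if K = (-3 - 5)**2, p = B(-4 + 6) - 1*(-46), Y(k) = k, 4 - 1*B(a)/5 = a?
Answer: 840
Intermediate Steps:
B(a) = 20 - 5*a
p = 56 (p = (20 - 5*(-4 + 6)) - 1*(-46) = (20 - 5*2) + 46 = (20 - 10) + 46 = 10 + 46 = 56)
K = 64 (K = (-8)**2 = 64)
(p + K)*Y(7) = (56 + 64)*7 = 120*7 = 840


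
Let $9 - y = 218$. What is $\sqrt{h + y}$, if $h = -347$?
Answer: $2 i \sqrt{139} \approx 23.58 i$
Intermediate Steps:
$y = -209$ ($y = 9 - 218 = -209$)
$\sqrt{h + y} = \sqrt{-347 - 209} = \sqrt{-556} = 2 i \sqrt{139}$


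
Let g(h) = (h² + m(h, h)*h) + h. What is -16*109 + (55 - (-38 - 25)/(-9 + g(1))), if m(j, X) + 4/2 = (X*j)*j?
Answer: -13575/8 ≈ -1696.9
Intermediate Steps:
m(j, X) = -2 + X*j² (m(j, X) = -2 + (X*j)*j = -2 + X*j²)
g(h) = h + h² + h*(-2 + h³) (g(h) = (h² + (-2 + h*h²)*h) + h = (h² + (-2 + h³)*h) + h = (h² + h*(-2 + h³)) + h = h + h² + h*(-2 + h³))
-16*109 + (55 - (-38 - 25)/(-9 + g(1))) = -16*109 + (55 - (-38 - 25)/(-9 + 1*(-1 + 1 + 1³))) = -1744 + (55 - (-63)/(-9 + 1*(-1 + 1 + 1))) = -1744 + (55 - (-63)/(-9 + 1*1)) = -1744 + (55 - (-63)/(-9 + 1)) = -1744 + (55 - (-63)/(-8)) = -1744 + (55 - (-63)*(-1)/8) = -1744 + (55 - 1*63/8) = -1744 + (55 - 63/8) = -1744 + 377/8 = -13575/8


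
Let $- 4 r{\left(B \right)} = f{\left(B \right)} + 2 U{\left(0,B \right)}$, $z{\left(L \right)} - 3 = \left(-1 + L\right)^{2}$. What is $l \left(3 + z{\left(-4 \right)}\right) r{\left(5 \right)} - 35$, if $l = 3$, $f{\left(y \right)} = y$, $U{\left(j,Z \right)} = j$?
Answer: $- \frac{605}{4} \approx -151.25$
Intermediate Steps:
$z{\left(L \right)} = 3 + \left(-1 + L\right)^{2}$
$r{\left(B \right)} = - \frac{B}{4}$ ($r{\left(B \right)} = - \frac{B + 2 \cdot 0}{4} = - \frac{B + 0}{4} = - \frac{B}{4}$)
$l \left(3 + z{\left(-4 \right)}\right) r{\left(5 \right)} - 35 = 3 \left(3 + \left(3 + \left(-1 - 4\right)^{2}\right)\right) \left(\left(- \frac{1}{4}\right) 5\right) - 35 = 3 \left(3 + \left(3 + \left(-5\right)^{2}\right)\right) \left(- \frac{5}{4}\right) - 35 = 3 \left(3 + \left(3 + 25\right)\right) \left(- \frac{5}{4}\right) - 35 = 3 \left(3 + 28\right) \left(- \frac{5}{4}\right) - 35 = 3 \cdot 31 \left(- \frac{5}{4}\right) - 35 = 93 \left(- \frac{5}{4}\right) - 35 = - \frac{465}{4} - 35 = - \frac{605}{4}$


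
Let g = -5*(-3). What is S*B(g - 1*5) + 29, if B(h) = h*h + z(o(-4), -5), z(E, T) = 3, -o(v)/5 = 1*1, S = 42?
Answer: 4355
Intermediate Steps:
g = 15
o(v) = -5
B(h) = 3 + h² (B(h) = h*h + 3 = h² + 3 = 3 + h²)
S*B(g - 1*5) + 29 = 42*(3 + (15 - 1*5)²) + 29 = 42*(3 + (15 - 5)²) + 29 = 42*(3 + 10²) + 29 = 42*(3 + 100) + 29 = 42*103 + 29 = 4326 + 29 = 4355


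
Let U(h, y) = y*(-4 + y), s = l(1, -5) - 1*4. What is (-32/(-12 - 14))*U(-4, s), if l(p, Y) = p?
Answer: 336/13 ≈ 25.846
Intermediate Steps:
s = -3 (s = 1 - 1*4 = 1 - 4 = -3)
(-32/(-12 - 14))*U(-4, s) = (-32/(-12 - 14))*(-3*(-4 - 3)) = (-32/(-26))*(-3*(-7)) = -32*(-1/26)*21 = (16/13)*21 = 336/13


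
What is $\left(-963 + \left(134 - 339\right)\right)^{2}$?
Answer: $1364224$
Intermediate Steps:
$\left(-963 + \left(134 - 339\right)\right)^{2} = \left(-963 - 205\right)^{2} = \left(-1168\right)^{2} = 1364224$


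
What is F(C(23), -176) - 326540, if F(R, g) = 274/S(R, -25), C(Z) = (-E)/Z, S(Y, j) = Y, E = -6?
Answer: -976469/3 ≈ -3.2549e+5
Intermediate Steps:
C(Z) = 6/Z (C(Z) = (-1*(-6))/Z = 6/Z)
F(R, g) = 274/R
F(C(23), -176) - 326540 = 274/((6/23)) - 326540 = 274/((6*(1/23))) - 326540 = 274/(6/23) - 326540 = 274*(23/6) - 326540 = 3151/3 - 326540 = -976469/3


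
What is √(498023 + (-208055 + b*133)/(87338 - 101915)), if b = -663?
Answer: √105828692090385/14577 ≈ 705.72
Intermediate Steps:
√(498023 + (-208055 + b*133)/(87338 - 101915)) = √(498023 + (-208055 - 663*133)/(87338 - 101915)) = √(498023 + (-208055 - 88179)/(-14577)) = √(498023 - 296234*(-1/14577)) = √(498023 + 296234/14577) = √(7259977505/14577) = √105828692090385/14577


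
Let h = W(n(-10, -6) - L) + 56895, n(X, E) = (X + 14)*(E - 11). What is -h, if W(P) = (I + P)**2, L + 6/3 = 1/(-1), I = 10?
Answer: -59920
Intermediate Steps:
n(X, E) = (-11 + E)*(14 + X) (n(X, E) = (14 + X)*(-11 + E) = (-11 + E)*(14 + X))
L = -3 (L = -2 + 1/(-1) = -2 - 1 = -3)
W(P) = (10 + P)**2
h = 59920 (h = (10 + ((-154 - 11*(-10) + 14*(-6) - 6*(-10)) - 1*(-3)))**2 + 56895 = (10 + ((-154 + 110 - 84 + 60) + 3))**2 + 56895 = (10 + (-68 + 3))**2 + 56895 = (10 - 65)**2 + 56895 = (-55)**2 + 56895 = 3025 + 56895 = 59920)
-h = -1*59920 = -59920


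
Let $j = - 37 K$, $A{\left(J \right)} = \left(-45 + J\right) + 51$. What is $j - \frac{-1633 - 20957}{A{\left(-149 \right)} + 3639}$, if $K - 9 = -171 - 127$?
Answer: $\frac{18702659}{1748} \approx 10699.0$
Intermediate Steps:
$A{\left(J \right)} = 6 + J$
$K = -289$ ($K = 9 - 298 = -289$)
$j = 10693$ ($j = \left(-37\right) \left(-289\right) = 10693$)
$j - \frac{-1633 - 20957}{A{\left(-149 \right)} + 3639} = 10693 - \frac{-1633 - 20957}{\left(6 - 149\right) + 3639} = 10693 - - \frac{22590}{-143 + 3639} = 10693 - - \frac{22590}{3496} = 10693 - \left(-22590\right) \frac{1}{3496} = 10693 - - \frac{11295}{1748} = 10693 + \frac{11295}{1748} = \frac{18702659}{1748}$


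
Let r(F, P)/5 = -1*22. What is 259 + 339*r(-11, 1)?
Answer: -37031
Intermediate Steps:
r(F, P) = -110 (r(F, P) = 5*(-1*22) = 5*(-22) = -110)
259 + 339*r(-11, 1) = 259 + 339*(-110) = 259 - 37290 = -37031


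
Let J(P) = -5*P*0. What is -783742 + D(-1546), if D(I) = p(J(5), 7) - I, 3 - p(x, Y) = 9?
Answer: -782202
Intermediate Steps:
J(P) = 0
p(x, Y) = -6 (p(x, Y) = 3 - 1*9 = 3 - 9 = -6)
D(I) = -6 - I
-783742 + D(-1546) = -783742 + (-6 - 1*(-1546)) = -783742 + (-6 + 1546) = -783742 + 1540 = -782202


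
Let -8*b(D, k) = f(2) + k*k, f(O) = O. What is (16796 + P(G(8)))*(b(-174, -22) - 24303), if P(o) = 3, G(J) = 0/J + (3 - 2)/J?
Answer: -1637146545/4 ≈ -4.0929e+8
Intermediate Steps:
G(J) = 1/J (G(J) = 0 + 1/J = 1/J)
b(D, k) = -¼ - k²/8 (b(D, k) = -(2 + k*k)/8 = -(2 + k²)/8 = -¼ - k²/8)
(16796 + P(G(8)))*(b(-174, -22) - 24303) = (16796 + 3)*((-¼ - ⅛*(-22)²) - 24303) = 16799*((-¼ - ⅛*484) - 24303) = 16799*((-¼ - 121/2) - 24303) = 16799*(-243/4 - 24303) = 16799*(-97455/4) = -1637146545/4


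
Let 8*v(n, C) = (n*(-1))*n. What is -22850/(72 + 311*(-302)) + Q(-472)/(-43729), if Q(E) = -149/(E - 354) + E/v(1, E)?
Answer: 10652312753/67797529058 ≈ 0.15712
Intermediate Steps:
v(n, C) = -n²/8 (v(n, C) = ((n*(-1))*n)/8 = ((-n)*n)/8 = (-n²)/8 = -n²/8)
Q(E) = -149/(-354 + E) - 8*E (Q(E) = -149/(E - 354) + E/((-⅛*1²)) = -149/(-354 + E) + E/((-⅛*1)) = -149/(-354 + E) + E/(-⅛) = -149/(-354 + E) + E*(-8) = -149/(-354 + E) - 8*E)
-22850/(72 + 311*(-302)) + Q(-472)/(-43729) = -22850/(72 + 311*(-302)) + ((-149 - 8*(-472)² + 2832*(-472))/(-354 - 472))/(-43729) = -22850/(72 - 93922) + ((-149 - 8*222784 - 1336704)/(-826))*(-1/43729) = -22850/(-93850) - (-149 - 1782272 - 1336704)/826*(-1/43729) = -22850*(-1/93850) - 1/826*(-3119125)*(-1/43729) = 457/1877 + (3119125/826)*(-1/43729) = 457/1877 - 3119125/36120154 = 10652312753/67797529058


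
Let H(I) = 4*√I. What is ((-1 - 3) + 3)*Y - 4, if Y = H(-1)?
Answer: -4 - 4*I ≈ -4.0 - 4.0*I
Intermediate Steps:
Y = 4*I (Y = 4*√(-1) = 4*I ≈ 4.0*I)
((-1 - 3) + 3)*Y - 4 = ((-1 - 3) + 3)*(4*I) - 4 = (-4 + 3)*(4*I) - 4 = -4*I - 4 = -4 - 4*I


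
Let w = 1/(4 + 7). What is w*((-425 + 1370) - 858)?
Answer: 87/11 ≈ 7.9091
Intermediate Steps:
w = 1/11 ≈ 0.090909
w*((-425 + 1370) - 858) = ((-425 + 1370) - 858)/11 = (945 - 858)/11 = (1/11)*87 = 87/11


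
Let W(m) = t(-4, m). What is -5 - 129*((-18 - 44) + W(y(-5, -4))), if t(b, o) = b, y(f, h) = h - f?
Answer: 8509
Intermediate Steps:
W(m) = -4
-5 - 129*((-18 - 44) + W(y(-5, -4))) = -5 - 129*((-18 - 44) - 4) = -5 - 129*(-62 - 4) = -5 - 129*(-66) = -5 + 8514 = 8509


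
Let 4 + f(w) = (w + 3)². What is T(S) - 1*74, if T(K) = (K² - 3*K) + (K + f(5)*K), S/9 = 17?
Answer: 32209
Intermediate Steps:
S = 153 (S = 9*17 = 153)
f(w) = -4 + (3 + w)² (f(w) = -4 + (w + 3)² = -4 + (3 + w)²)
T(K) = K² + 58*K (T(K) = (K² - 3*K) + (K + (-4 + (3 + 5)²)*K) = (K² - 3*K) + (K + (-4 + 8²)*K) = (K² - 3*K) + (K + (-4 + 64)*K) = (K² - 3*K) + (K + 60*K) = (K² - 3*K) + 61*K = K² + 58*K)
T(S) - 1*74 = 153*(58 + 153) - 1*74 = 153*211 - 74 = 32283 - 74 = 32209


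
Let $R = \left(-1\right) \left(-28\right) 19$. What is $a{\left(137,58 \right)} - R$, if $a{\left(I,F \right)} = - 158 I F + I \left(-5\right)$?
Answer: $-1256685$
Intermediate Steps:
$a{\left(I,F \right)} = - 5 I - 158 F I$ ($a{\left(I,F \right)} = - 158 F I - 5 I = - 5 I - 158 F I$)
$R = 532$ ($R = 28 \cdot 19 = 532$)
$a{\left(137,58 \right)} - R = \left(-1\right) 137 \left(5 + 158 \cdot 58\right) - 532 = \left(-1\right) 137 \left(5 + 9164\right) - 532 = \left(-1\right) 137 \cdot 9169 - 532 = -1256153 - 532 = -1256685$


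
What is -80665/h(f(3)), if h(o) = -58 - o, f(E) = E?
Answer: 80665/61 ≈ 1322.4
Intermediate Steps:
-80665/h(f(3)) = -80665/(-58 - 1*3) = -80665/(-58 - 3) = -80665/(-61) = -80665*(-1/61) = 80665/61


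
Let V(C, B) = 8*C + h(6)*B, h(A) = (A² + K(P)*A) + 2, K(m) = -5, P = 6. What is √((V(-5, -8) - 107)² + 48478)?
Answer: √92999 ≈ 304.96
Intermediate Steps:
h(A) = 2 + A² - 5*A (h(A) = (A² - 5*A) + 2 = 2 + A² - 5*A)
V(C, B) = 8*B + 8*C (V(C, B) = 8*C + (2 + 6² - 5*6)*B = 8*C + (2 + 36 - 30)*B = 8*C + 8*B = 8*B + 8*C)
√((V(-5, -8) - 107)² + 48478) = √(((8*(-8) + 8*(-5)) - 107)² + 48478) = √(((-64 - 40) - 107)² + 48478) = √((-104 - 107)² + 48478) = √((-211)² + 48478) = √(44521 + 48478) = √92999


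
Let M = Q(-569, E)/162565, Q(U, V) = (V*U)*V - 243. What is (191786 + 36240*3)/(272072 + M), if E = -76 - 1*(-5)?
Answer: 24425878945/22113258054 ≈ 1.1046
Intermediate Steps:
E = -71 (E = -76 + 5 = -71)
Q(U, V) = -243 + U*V² (Q(U, V) = (U*V)*V - 243 = U*V² - 243 = -243 + U*V²)
M = -2868572/162565 (M = (-243 - 569*(-71)²)/162565 = (-243 - 569*5041)*(1/162565) = (-243 - 2868329)*(1/162565) = -2868572*1/162565 = -2868572/162565 ≈ -17.646)
(191786 + 36240*3)/(272072 + M) = (191786 + 36240*3)/(272072 - 2868572/162565) = (191786 + 108720)/(44226516108/162565) = 300506*(162565/44226516108) = 24425878945/22113258054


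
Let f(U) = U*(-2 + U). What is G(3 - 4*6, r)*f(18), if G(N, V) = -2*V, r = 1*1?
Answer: -576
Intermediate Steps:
r = 1
G(3 - 4*6, r)*f(18) = (-2*1)*(18*(-2 + 18)) = -36*16 = -2*288 = -576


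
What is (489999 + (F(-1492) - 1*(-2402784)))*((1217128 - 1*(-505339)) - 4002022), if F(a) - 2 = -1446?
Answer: -6590966274145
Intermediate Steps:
F(a) = -1444 (F(a) = 2 - 1446 = -1444)
(489999 + (F(-1492) - 1*(-2402784)))*((1217128 - 1*(-505339)) - 4002022) = (489999 + (-1444 - 1*(-2402784)))*((1217128 - 1*(-505339)) - 4002022) = (489999 + (-1444 + 2402784))*((1217128 + 505339) - 4002022) = (489999 + 2401340)*(1722467 - 4002022) = 2891339*(-2279555) = -6590966274145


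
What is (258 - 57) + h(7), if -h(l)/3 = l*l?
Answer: 54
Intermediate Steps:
h(l) = -3*l² (h(l) = -3*l*l = -3*l²)
(258 - 57) + h(7) = (258 - 57) - 3*7² = 201 - 3*49 = 201 - 147 = 54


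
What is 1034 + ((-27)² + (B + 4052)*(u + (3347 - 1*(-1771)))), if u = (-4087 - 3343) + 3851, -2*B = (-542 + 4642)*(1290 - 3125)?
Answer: 5795571041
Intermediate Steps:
B = 3761750 (B = -(-542 + 4642)*(1290 - 3125)/2 = -2050*(-1835) = -½*(-7523500) = 3761750)
u = -3579 (u = -7430 + 3851 = -3579)
1034 + ((-27)² + (B + 4052)*(u + (3347 - 1*(-1771)))) = 1034 + ((-27)² + (3761750 + 4052)*(-3579 + (3347 - 1*(-1771)))) = 1034 + (729 + 3765802*(-3579 + (3347 + 1771))) = 1034 + (729 + 3765802*(-3579 + 5118)) = 1034 + (729 + 3765802*1539) = 1034 + (729 + 5795569278) = 1034 + 5795570007 = 5795571041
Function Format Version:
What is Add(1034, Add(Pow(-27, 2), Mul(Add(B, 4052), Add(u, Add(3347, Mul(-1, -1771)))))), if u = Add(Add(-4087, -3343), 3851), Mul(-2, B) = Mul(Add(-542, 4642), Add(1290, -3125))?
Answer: 5795571041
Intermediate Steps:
B = 3761750 (B = Mul(Rational(-1, 2), Mul(Add(-542, 4642), Add(1290, -3125))) = Mul(Rational(-1, 2), Mul(4100, -1835)) = Mul(Rational(-1, 2), -7523500) = 3761750)
u = -3579 (u = Add(-7430, 3851) = -3579)
Add(1034, Add(Pow(-27, 2), Mul(Add(B, 4052), Add(u, Add(3347, Mul(-1, -1771)))))) = Add(1034, Add(Pow(-27, 2), Mul(Add(3761750, 4052), Add(-3579, Add(3347, Mul(-1, -1771)))))) = Add(1034, Add(729, Mul(3765802, Add(-3579, Add(3347, 1771))))) = Add(1034, Add(729, Mul(3765802, Add(-3579, 5118)))) = Add(1034, Add(729, Mul(3765802, 1539))) = Add(1034, Add(729, 5795569278)) = Add(1034, 5795570007) = 5795571041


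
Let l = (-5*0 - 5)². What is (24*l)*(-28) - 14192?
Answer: -30992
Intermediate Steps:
l = 25 (l = (0 - 5)² = (-5)² = 25)
(24*l)*(-28) - 14192 = (24*25)*(-28) - 14192 = 600*(-28) - 14192 = -16800 - 14192 = -30992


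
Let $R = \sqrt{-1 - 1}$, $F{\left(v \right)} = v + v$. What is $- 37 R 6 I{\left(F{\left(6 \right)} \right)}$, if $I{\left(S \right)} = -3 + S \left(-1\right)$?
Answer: $3330 i \sqrt{2} \approx 4709.3 i$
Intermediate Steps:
$F{\left(v \right)} = 2 v$
$I{\left(S \right)} = -3 - S$
$R = i \sqrt{2}$ ($R = \sqrt{-2} = i \sqrt{2} \approx 1.4142 i$)
$- 37 R 6 I{\left(F{\left(6 \right)} \right)} = - 37 i \sqrt{2} \cdot 6 \left(-3 - 2 \cdot 6\right) = - 37 \cdot 6 i \sqrt{2} \left(-3 - 12\right) = - 222 i \sqrt{2} \left(-3 - 12\right) = - 222 i \sqrt{2} \left(-15\right) = 3330 i \sqrt{2}$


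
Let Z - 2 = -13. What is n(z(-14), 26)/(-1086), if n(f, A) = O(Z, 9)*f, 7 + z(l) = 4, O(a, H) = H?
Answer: 9/362 ≈ 0.024862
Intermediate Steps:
Z = -11 (Z = 2 - 13 = -11)
z(l) = -3 (z(l) = -7 + 4 = -3)
n(f, A) = 9*f
n(z(-14), 26)/(-1086) = (9*(-3))/(-1086) = -27*(-1/1086) = 9/362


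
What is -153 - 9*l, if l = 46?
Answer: -567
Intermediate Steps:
-153 - 9*l = -153 - 9*46 = -153 - 414 = -567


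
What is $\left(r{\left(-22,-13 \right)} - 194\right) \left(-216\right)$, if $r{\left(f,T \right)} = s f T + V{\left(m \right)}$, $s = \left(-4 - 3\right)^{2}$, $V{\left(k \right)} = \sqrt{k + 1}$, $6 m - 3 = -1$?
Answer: $-2985120 - 144 \sqrt{3} \approx -2.9854 \cdot 10^{6}$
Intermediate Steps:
$m = \frac{1}{3}$ ($m = \frac{1}{2} + \frac{1}{6} \left(-1\right) = \frac{1}{2} - \frac{1}{6} = \frac{1}{3} \approx 0.33333$)
$V{\left(k \right)} = \sqrt{1 + k}$
$s = 49$ ($s = \left(-7\right)^{2} = 49$)
$r{\left(f,T \right)} = \frac{2 \sqrt{3}}{3} + 49 T f$ ($r{\left(f,T \right)} = 49 f T + \sqrt{1 + \frac{1}{3}} = 49 T f + \sqrt{\frac{4}{3}} = 49 T f + \frac{2 \sqrt{3}}{3} = \frac{2 \sqrt{3}}{3} + 49 T f$)
$\left(r{\left(-22,-13 \right)} - 194\right) \left(-216\right) = \left(\left(\frac{2 \sqrt{3}}{3} + 49 \left(-13\right) \left(-22\right)\right) - 194\right) \left(-216\right) = \left(\left(\frac{2 \sqrt{3}}{3} + 14014\right) - 194\right) \left(-216\right) = \left(\left(14014 + \frac{2 \sqrt{3}}{3}\right) - 194\right) \left(-216\right) = \left(13820 + \frac{2 \sqrt{3}}{3}\right) \left(-216\right) = -2985120 - 144 \sqrt{3}$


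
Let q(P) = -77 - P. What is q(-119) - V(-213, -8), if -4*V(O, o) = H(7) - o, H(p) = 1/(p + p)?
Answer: 2465/56 ≈ 44.018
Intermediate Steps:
H(p) = 1/(2*p)
V(O, o) = -1/56 + o/4 (V(O, o) = -((1/2)/7 - o)/4 = -((1/2)*(1/7) - o)/4 = -(1/14 - o)/4 = -1/56 + o/4)
q(-119) - V(-213, -8) = (-77 - 1*(-119)) - (-1/56 + (1/4)*(-8)) = (-77 + 119) - (-1/56 - 2) = 42 - 1*(-113/56) = 42 + 113/56 = 2465/56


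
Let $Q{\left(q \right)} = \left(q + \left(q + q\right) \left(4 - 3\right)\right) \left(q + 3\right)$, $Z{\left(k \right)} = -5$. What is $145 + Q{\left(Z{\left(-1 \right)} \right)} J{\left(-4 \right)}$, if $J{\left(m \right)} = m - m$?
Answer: $145$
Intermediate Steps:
$J{\left(m \right)} = 0$
$Q{\left(q \right)} = 3 q \left(3 + q\right)$ ($Q{\left(q \right)} = \left(q + 2 q 1\right) \left(3 + q\right) = \left(q + 2 q\right) \left(3 + q\right) = 3 q \left(3 + q\right)$)
$145 + Q{\left(Z{\left(-1 \right)} \right)} J{\left(-4 \right)} = 145 + 3 \left(-5\right) \left(3 - 5\right) 0 = 145 + 3 \left(-5\right) \left(-2\right) 0 = 145 + 30 \cdot 0 = 145 + 0 = 145$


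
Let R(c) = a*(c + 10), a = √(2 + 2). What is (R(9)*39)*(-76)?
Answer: -112632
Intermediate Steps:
a = 2 (a = √4 = 2)
R(c) = 20 + 2*c (R(c) = 2*(c + 10) = 2*(10 + c) = 20 + 2*c)
(R(9)*39)*(-76) = ((20 + 2*9)*39)*(-76) = ((20 + 18)*39)*(-76) = (38*39)*(-76) = 1482*(-76) = -112632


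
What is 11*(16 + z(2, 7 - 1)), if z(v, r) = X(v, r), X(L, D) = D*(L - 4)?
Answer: 44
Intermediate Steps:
X(L, D) = D*(-4 + L)
z(v, r) = r*(-4 + v)
11*(16 + z(2, 7 - 1)) = 11*(16 + (7 - 1)*(-4 + 2)) = 11*(16 + 6*(-2)) = 11*(16 - 12) = 11*4 = 44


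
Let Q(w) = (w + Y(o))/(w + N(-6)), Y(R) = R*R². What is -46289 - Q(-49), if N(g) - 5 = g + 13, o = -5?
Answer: -1712867/37 ≈ -46294.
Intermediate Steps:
Y(R) = R³
N(g) = 18 + g (N(g) = 5 + (g + 13) = 5 + (13 + g) = 18 + g)
Q(w) = (-125 + w)/(12 + w) (Q(w) = (w + (-5)³)/(w + (18 - 6)) = (w - 125)/(w + 12) = (-125 + w)/(12 + w))
-46289 - Q(-49) = -46289 - (-125 - 49)/(12 - 49) = -46289 - (-174)/(-37) = -46289 - (-1)*(-174)/37 = -46289 - 1*174/37 = -46289 - 174/37 = -1712867/37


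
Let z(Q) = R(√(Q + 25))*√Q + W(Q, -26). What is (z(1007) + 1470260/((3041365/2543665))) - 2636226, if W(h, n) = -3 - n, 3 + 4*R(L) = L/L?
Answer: -855561326839/608273 - √1007/2 ≈ -1.4066e+6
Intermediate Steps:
R(L) = -½ (R(L) = -¾ + (L/L)/4 = -¾ + (¼)*1 = -¾ + ¼ = -½)
z(Q) = 23 - √Q/2 (z(Q) = -√Q/2 + (-3 - 1*(-26)) = -√Q/2 + (-3 + 26) = -√Q/2 + 23 = 23 - √Q/2)
(z(1007) + 1470260/((3041365/2543665))) - 2636226 = ((23 - √1007/2) + 1470260/((3041365/2543665))) - 2636226 = ((23 - √1007/2) + 1470260/((3041365*(1/2543665)))) - 2636226 = ((23 - √1007/2) + 1470260/(608273/508733)) - 2636226 = ((23 - √1007/2) + 1470260*(508733/608273)) - 2636226 = ((23 - √1007/2) + 747969780580/608273) - 2636226 = (747983770859/608273 - √1007/2) - 2636226 = -855561326839/608273 - √1007/2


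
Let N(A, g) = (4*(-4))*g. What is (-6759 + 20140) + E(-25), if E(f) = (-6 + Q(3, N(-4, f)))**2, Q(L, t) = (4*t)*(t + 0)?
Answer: 409592333417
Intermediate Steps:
N(A, g) = -16*g
Q(L, t) = 4*t**2 (Q(L, t) = (4*t)*t = 4*t**2)
E(f) = (-6 + 1024*f**2)**2 (E(f) = (-6 + 4*(-16*f)**2)**2 = (-6 + 4*(256*f**2))**2 = (-6 + 1024*f**2)**2)
(-6759 + 20140) + E(-25) = (-6759 + 20140) + 4*(-3 + 512*(-25)**2)**2 = 13381 + 4*(-3 + 512*625)**2 = 13381 + 4*(-3 + 320000)**2 = 13381 + 4*319997**2 = 13381 + 4*102398080009 = 13381 + 409592320036 = 409592333417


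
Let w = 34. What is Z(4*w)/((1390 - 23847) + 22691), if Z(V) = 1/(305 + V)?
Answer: 1/103194 ≈ 9.6905e-6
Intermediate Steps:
Z(4*w)/((1390 - 23847) + 22691) = 1/((305 + 4*34)*((1390 - 23847) + 22691)) = 1/((305 + 136)*(-22457 + 22691)) = 1/(441*234) = (1/441)*(1/234) = 1/103194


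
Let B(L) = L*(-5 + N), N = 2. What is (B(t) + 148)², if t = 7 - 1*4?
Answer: 19321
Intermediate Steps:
t = 3 (t = 7 - 4 = 3)
B(L) = -3*L (B(L) = L*(-5 + 2) = L*(-3) = -3*L)
(B(t) + 148)² = (-3*3 + 148)² = (-9 + 148)² = 139² = 19321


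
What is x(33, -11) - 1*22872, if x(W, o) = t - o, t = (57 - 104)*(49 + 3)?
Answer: -25305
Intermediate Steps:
t = -2444 (t = -47*52 = -2444)
x(W, o) = -2444 - o
x(33, -11) - 1*22872 = (-2444 - 1*(-11)) - 1*22872 = (-2444 + 11) - 22872 = -2433 - 22872 = -25305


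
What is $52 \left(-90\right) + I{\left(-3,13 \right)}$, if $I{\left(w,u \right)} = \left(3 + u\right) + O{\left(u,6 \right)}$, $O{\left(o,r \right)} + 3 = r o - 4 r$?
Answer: $-4613$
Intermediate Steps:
$O{\left(o,r \right)} = -3 - 4 r + o r$ ($O{\left(o,r \right)} = -3 + \left(r o - 4 r\right) = -3 + \left(o r - 4 r\right) = -3 + \left(- 4 r + o r\right) = -3 - 4 r + o r$)
$I{\left(w,u \right)} = -24 + 7 u$ ($I{\left(w,u \right)} = \left(3 + u\right) - \left(27 - u 6\right) = \left(3 + u\right) - \left(27 - 6 u\right) = \left(3 + u\right) + \left(-27 + 6 u\right) = -24 + 7 u$)
$52 \left(-90\right) + I{\left(-3,13 \right)} = 52 \left(-90\right) + \left(-24 + 7 \cdot 13\right) = -4680 + \left(-24 + 91\right) = -4680 + 67 = -4613$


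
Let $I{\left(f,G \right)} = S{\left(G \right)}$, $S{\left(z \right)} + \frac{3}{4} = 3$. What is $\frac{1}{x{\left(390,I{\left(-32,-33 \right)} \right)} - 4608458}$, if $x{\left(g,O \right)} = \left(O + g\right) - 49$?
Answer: $- \frac{4}{18432459} \approx -2.1701 \cdot 10^{-7}$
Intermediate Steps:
$S{\left(z \right)} = \frac{9}{4}$ ($S{\left(z \right)} = - \frac{3}{4} + 3 = \frac{9}{4}$)
$I{\left(f,G \right)} = \frac{9}{4}$
$x{\left(g,O \right)} = -49 + O + g$
$\frac{1}{x{\left(390,I{\left(-32,-33 \right)} \right)} - 4608458} = \frac{1}{\left(-49 + \frac{9}{4} + 390\right) - 4608458} = \frac{1}{\frac{1373}{4} - 4608458} = \frac{1}{- \frac{18432459}{4}} = - \frac{4}{18432459}$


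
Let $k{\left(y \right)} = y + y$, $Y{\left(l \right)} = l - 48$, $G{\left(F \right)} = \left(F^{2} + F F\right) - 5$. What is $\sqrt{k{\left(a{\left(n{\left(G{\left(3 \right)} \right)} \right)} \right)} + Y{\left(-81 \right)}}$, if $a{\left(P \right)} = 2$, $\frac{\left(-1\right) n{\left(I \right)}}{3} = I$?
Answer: $5 i \sqrt{5} \approx 11.18 i$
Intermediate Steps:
$G{\left(F \right)} = -5 + 2 F^{2}$ ($G{\left(F \right)} = \left(F^{2} + F^{2}\right) - 5 = 2 F^{2} - 5 = -5 + 2 F^{2}$)
$n{\left(I \right)} = - 3 I$
$Y{\left(l \right)} = -48 + l$ ($Y{\left(l \right)} = l - 48 = -48 + l$)
$k{\left(y \right)} = 2 y$
$\sqrt{k{\left(a{\left(n{\left(G{\left(3 \right)} \right)} \right)} \right)} + Y{\left(-81 \right)}} = \sqrt{2 \cdot 2 - 129} = \sqrt{4 - 129} = \sqrt{-125} = 5 i \sqrt{5}$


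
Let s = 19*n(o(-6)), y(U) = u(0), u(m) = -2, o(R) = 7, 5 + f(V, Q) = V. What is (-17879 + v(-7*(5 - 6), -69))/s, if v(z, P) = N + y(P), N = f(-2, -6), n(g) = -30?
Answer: 8944/285 ≈ 31.382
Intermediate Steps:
f(V, Q) = -5 + V
y(U) = -2
N = -7 (N = -5 - 2 = -7)
s = -570 (s = 19*(-30) = -570)
v(z, P) = -9 (v(z, P) = -7 - 2 = -9)
(-17879 + v(-7*(5 - 6), -69))/s = (-17879 - 9)/(-570) = -17888*(-1/570) = 8944/285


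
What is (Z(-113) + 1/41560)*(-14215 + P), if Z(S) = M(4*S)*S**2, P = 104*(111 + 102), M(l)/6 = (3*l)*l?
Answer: 15489527886985232897/41560 ≈ 3.7270e+14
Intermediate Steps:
M(l) = 18*l**2 (M(l) = 6*((3*l)*l) = 6*(3*l**2) = 18*l**2)
P = 22152 (P = 104*213 = 22152)
Z(S) = 288*S**4 (Z(S) = (18*(4*S)**2)*S**2 = (18*(16*S**2))*S**2 = (288*S**2)*S**2 = 288*S**4)
(Z(-113) + 1/41560)*(-14215 + P) = (288*(-113)**4 + 1/41560)*(-14215 + 22152) = (288*163047361 + 1/41560)*7937 = (46957639968 + 1/41560)*7937 = (1951559517070081/41560)*7937 = 15489527886985232897/41560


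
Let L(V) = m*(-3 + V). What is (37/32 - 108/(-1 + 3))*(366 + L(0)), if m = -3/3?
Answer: -623979/32 ≈ -19499.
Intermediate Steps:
m = -1 (m = -3*⅓ = -1)
L(V) = 3 - V (L(V) = -(-3 + V) = 3 - V)
(37/32 - 108/(-1 + 3))*(366 + L(0)) = (37/32 - 108/(-1 + 3))*(366 + (3 - 1*0)) = (37*(1/32) - 108/(2*1))*(366 + (3 + 0)) = (37/32 - 108/2)*(366 + 3) = (37/32 - 108*½)*369 = (37/32 - 54)*369 = -1691/32*369 = -623979/32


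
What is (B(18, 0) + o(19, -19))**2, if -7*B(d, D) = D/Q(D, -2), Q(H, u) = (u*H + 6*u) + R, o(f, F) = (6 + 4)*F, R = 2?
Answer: 36100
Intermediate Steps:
o(f, F) = 10*F
Q(H, u) = 2 + 6*u + H*u (Q(H, u) = (u*H + 6*u) + 2 = (H*u + 6*u) + 2 = (6*u + H*u) + 2 = 2 + 6*u + H*u)
B(d, D) = -D/(7*(-10 - 2*D)) (B(d, D) = -D/(7*(2 + 6*(-2) + D*(-2))) = -D/(7*(2 - 12 - 2*D)) = -D/(7*(-10 - 2*D)))
(B(18, 0) + o(19, -19))**2 = ((1/14)*0/(5 + 0) + 10*(-19))**2 = ((1/14)*0/5 - 190)**2 = ((1/14)*0*(1/5) - 190)**2 = (0 - 190)**2 = (-190)**2 = 36100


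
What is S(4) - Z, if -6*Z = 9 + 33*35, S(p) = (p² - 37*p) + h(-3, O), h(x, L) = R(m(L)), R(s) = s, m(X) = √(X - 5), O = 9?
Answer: 64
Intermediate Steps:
m(X) = √(-5 + X)
h(x, L) = √(-5 + L)
S(p) = 2 + p² - 37*p (S(p) = (p² - 37*p) + √(-5 + 9) = (p² - 37*p) + √4 = (p² - 37*p) + 2 = 2 + p² - 37*p)
Z = -194 (Z = -(9 + 33*35)/6 = -(9 + 1155)/6 = -⅙*1164 = -194)
S(4) - Z = (2 + 4² - 37*4) - 1*(-194) = (2 + 16 - 148) + 194 = -130 + 194 = 64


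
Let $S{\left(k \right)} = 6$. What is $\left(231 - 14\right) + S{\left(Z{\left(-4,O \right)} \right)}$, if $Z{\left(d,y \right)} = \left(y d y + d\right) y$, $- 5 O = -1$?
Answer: $223$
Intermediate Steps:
$O = \frac{1}{5}$ ($O = \left(- \frac{1}{5}\right) \left(-1\right) = \frac{1}{5} \approx 0.2$)
$Z{\left(d,y \right)} = y \left(d + d y^{2}\right)$ ($Z{\left(d,y \right)} = \left(d y y + d\right) y = \left(d y^{2} + d\right) y = \left(d + d y^{2}\right) y = y \left(d + d y^{2}\right)$)
$\left(231 - 14\right) + S{\left(Z{\left(-4,O \right)} \right)} = \left(231 - 14\right) + 6 = 217 + 6 = 223$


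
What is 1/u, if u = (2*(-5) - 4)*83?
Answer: -1/1162 ≈ -0.00086058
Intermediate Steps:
u = -1162 (u = (-10 - 4)*83 = -14*83 = -1162)
1/u = 1/(-1162) = -1/1162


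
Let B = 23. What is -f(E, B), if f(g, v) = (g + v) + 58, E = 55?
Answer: -136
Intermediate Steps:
f(g, v) = 58 + g + v
-f(E, B) = -(58 + 55 + 23) = -1*136 = -136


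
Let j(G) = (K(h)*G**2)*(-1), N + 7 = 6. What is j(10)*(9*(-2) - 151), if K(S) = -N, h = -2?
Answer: 16900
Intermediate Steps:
N = -1 (N = -7 + 6 = -1)
K(S) = 1 (K(S) = -1*(-1) = 1)
j(G) = -G**2 (j(G) = (1*G**2)*(-1) = G**2*(-1) = -G**2)
j(10)*(9*(-2) - 151) = (-1*10**2)*(9*(-2) - 151) = (-1*100)*(-18 - 151) = -100*(-169) = 16900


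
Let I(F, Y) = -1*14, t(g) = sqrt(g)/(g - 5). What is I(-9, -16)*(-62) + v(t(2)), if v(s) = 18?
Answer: 886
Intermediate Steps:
t(g) = sqrt(g)/(-5 + g)
I(F, Y) = -14
I(-9, -16)*(-62) + v(t(2)) = -14*(-62) + 18 = 868 + 18 = 886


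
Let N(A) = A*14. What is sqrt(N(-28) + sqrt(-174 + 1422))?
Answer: 2*sqrt(-98 + sqrt(78)) ≈ 18.886*I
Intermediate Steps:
N(A) = 14*A
sqrt(N(-28) + sqrt(-174 + 1422)) = sqrt(14*(-28) + sqrt(-174 + 1422)) = sqrt(-392 + sqrt(1248)) = sqrt(-392 + 4*sqrt(78))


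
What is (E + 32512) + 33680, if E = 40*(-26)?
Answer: 65152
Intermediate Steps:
E = -1040
(E + 32512) + 33680 = (-1040 + 32512) + 33680 = 31472 + 33680 = 65152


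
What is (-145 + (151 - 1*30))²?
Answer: 576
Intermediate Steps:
(-145 + (151 - 1*30))² = (-145 + (151 - 30))² = (-145 + 121)² = (-24)² = 576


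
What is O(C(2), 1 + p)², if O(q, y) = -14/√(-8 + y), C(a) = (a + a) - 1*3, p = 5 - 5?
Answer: -28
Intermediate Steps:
p = 0
C(a) = -3 + 2*a (C(a) = 2*a - 3 = -3 + 2*a)
O(q, y) = -14/√(-8 + y)
O(C(2), 1 + p)² = (-14/√(-8 + (1 + 0)))² = (-14/√(-8 + 1))² = (-(-2)*I*√7)² = (2*I*√7)² = -28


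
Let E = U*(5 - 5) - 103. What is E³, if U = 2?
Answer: -1092727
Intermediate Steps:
E = -103 (E = 2*(5 - 5) - 103 = 2*0 - 103 = 0 - 103 = -103)
E³ = (-103)³ = -1092727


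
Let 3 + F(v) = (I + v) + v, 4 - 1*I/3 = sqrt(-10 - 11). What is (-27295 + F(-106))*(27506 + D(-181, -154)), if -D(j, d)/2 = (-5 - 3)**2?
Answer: -752840244 - 82134*I*sqrt(21) ≈ -7.5284e+8 - 3.7639e+5*I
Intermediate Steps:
D(j, d) = -128 (D(j, d) = -2*(-5 - 3)**2 = -2*(-8)**2 = -2*64 = -128)
I = 12 - 3*I*sqrt(21) (I = 12 - 3*sqrt(-10 - 11) = 12 - 3*I*sqrt(21) ≈ 12.0 - 13.748*I)
F(v) = 9 + 2*v - 3*I*sqrt(21) (F(v) = -3 + (((12 - 3*I*sqrt(21)) + v) + v) = -3 + ((12 + v - 3*I*sqrt(21)) + v) = -3 + (12 + 2*v - 3*I*sqrt(21)) = 9 + 2*v - 3*I*sqrt(21))
(-27295 + F(-106))*(27506 + D(-181, -154)) = (-27295 + (9 + 2*(-106) - 3*I*sqrt(21)))*(27506 - 128) = (-27295 + (9 - 212 - 3*I*sqrt(21)))*27378 = (-27295 + (-203 - 3*I*sqrt(21)))*27378 = (-27498 - 3*I*sqrt(21))*27378 = -752840244 - 82134*I*sqrt(21)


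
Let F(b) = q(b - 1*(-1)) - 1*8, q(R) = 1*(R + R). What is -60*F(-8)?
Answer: 1320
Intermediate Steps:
q(R) = 2*R (q(R) = 1*(2*R) = 2*R)
F(b) = -6 + 2*b (F(b) = 2*(b - 1*(-1)) - 1*8 = 2*(b + 1) - 8 = 2*(1 + b) - 8 = (2 + 2*b) - 8 = -6 + 2*b)
-60*F(-8) = -60*(-6 + 2*(-8)) = -60*(-6 - 16) = -60*(-22) = 1320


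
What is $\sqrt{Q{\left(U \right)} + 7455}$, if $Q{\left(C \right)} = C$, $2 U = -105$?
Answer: $\frac{3 \sqrt{3290}}{2} \approx 86.038$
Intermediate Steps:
$U = - \frac{105}{2}$ ($U = \frac{1}{2} \left(-105\right) = - \frac{105}{2} \approx -52.5$)
$\sqrt{Q{\left(U \right)} + 7455} = \sqrt{- \frac{105}{2} + 7455} = \sqrt{\frac{14805}{2}} = \frac{3 \sqrt{3290}}{2}$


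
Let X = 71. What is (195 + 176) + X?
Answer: 442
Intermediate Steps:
(195 + 176) + X = (195 + 176) + 71 = 371 + 71 = 442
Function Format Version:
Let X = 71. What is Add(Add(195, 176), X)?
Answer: 442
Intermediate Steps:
Add(Add(195, 176), X) = Add(Add(195, 176), 71) = Add(371, 71) = 442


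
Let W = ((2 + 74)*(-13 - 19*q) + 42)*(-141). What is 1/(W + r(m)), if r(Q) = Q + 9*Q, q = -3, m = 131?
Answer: -1/476116 ≈ -2.1003e-6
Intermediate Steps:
r(Q) = 10*Q
W = -477426 (W = ((2 + 74)*(-13 - 19*(-3)) + 42)*(-141) = (76*(-13 + 57) + 42)*(-141) = (76*44 + 42)*(-141) = (3344 + 42)*(-141) = 3386*(-141) = -477426)
1/(W + r(m)) = 1/(-477426 + 10*131) = 1/(-477426 + 1310) = 1/(-476116) = -1/476116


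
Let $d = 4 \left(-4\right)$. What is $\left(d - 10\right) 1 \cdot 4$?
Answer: $-104$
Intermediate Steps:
$d = -16$
$\left(d - 10\right) 1 \cdot 4 = \left(-16 - 10\right) 1 \cdot 4 = \left(-26\right) 4 = -104$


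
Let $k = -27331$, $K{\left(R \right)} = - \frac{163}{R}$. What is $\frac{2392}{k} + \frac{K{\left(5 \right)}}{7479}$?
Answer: $- \frac{93903793}{1022042745} \approx -0.091879$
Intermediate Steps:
$\frac{2392}{k} + \frac{K{\left(5 \right)}}{7479} = \frac{2392}{-27331} + \frac{\left(-163\right) \frac{1}{5}}{7479} = 2392 \left(- \frac{1}{27331}\right) + \left(-163\right) \frac{1}{5} \cdot \frac{1}{7479} = - \frac{2392}{27331} - \frac{163}{37395} = - \frac{93903793}{1022042745}$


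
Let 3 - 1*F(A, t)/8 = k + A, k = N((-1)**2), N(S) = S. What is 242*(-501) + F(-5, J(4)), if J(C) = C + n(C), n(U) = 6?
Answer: -121186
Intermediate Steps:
J(C) = 6 + C (J(C) = C + 6 = 6 + C)
k = 1 (k = (-1)**2 = 1)
F(A, t) = 16 - 8*A (F(A, t) = 24 - 8*(1 + A) = 24 + (-8 - 8*A) = 16 - 8*A)
242*(-501) + F(-5, J(4)) = 242*(-501) + (16 - 8*(-5)) = -121242 + (16 + 40) = -121242 + 56 = -121186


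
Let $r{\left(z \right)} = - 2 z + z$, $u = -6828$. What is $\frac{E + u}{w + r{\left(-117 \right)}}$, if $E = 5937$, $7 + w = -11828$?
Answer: $\frac{33}{434} \approx 0.076037$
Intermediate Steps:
$w = -11835$ ($w = -7 - 11828 = -11835$)
$r{\left(z \right)} = - z$
$\frac{E + u}{w + r{\left(-117 \right)}} = \frac{5937 - 6828}{-11835 - -117} = - \frac{891}{-11835 + 117} = - \frac{891}{-11718} = \left(-891\right) \left(- \frac{1}{11718}\right) = \frac{33}{434}$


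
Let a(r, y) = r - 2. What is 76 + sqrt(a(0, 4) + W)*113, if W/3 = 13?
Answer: 76 + 113*sqrt(37) ≈ 763.35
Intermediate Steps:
W = 39 (W = 3*13 = 39)
a(r, y) = -2 + r
76 + sqrt(a(0, 4) + W)*113 = 76 + sqrt((-2 + 0) + 39)*113 = 76 + sqrt(-2 + 39)*113 = 76 + sqrt(37)*113 = 76 + 113*sqrt(37)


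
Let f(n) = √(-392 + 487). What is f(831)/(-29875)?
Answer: -√95/29875 ≈ -0.00032625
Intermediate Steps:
f(n) = √95
f(831)/(-29875) = √95/(-29875) = √95*(-1/29875) = -√95/29875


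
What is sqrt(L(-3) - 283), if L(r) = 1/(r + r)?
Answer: I*sqrt(10194)/6 ≈ 16.828*I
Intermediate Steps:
L(r) = 1/(2*r)
sqrt(L(-3) - 283) = sqrt((1/2)/(-3) - 283) = sqrt((1/2)*(-1/3) - 283) = sqrt(-1/6 - 283) = sqrt(-1699/6) = I*sqrt(10194)/6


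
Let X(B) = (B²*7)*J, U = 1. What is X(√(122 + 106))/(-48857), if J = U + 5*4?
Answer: -33516/48857 ≈ -0.68600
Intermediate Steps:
J = 21 (J = 1 + 5*4 = 1 + 20 = 21)
X(B) = 147*B² (X(B) = (B²*7)*21 = (7*B²)*21 = 147*B²)
X(√(122 + 106))/(-48857) = (147*(√(122 + 106))²)/(-48857) = (147*(√228)²)*(-1/48857) = (147*(2*√57)²)*(-1/48857) = (147*228)*(-1/48857) = 33516*(-1/48857) = -33516/48857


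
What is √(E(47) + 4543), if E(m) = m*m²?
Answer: √108366 ≈ 329.19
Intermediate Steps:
E(m) = m³
√(E(47) + 4543) = √(47³ + 4543) = √(103823 + 4543) = √108366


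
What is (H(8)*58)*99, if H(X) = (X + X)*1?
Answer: 91872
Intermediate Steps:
H(X) = 2*X (H(X) = (2*X)*1 = 2*X)
(H(8)*58)*99 = ((2*8)*58)*99 = (16*58)*99 = 928*99 = 91872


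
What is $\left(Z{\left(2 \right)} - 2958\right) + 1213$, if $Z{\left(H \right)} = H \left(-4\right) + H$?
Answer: $-1751$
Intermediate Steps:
$Z{\left(H \right)} = - 3 H$ ($Z{\left(H \right)} = - 4 H + H = - 3 H$)
$\left(Z{\left(2 \right)} - 2958\right) + 1213 = \left(\left(-3\right) 2 - 2958\right) + 1213 = \left(-6 - 2958\right) + 1213 = -2964 + 1213 = -1751$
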